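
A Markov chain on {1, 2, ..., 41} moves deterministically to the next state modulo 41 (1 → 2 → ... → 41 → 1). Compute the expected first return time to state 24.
E[T_24 | X_0 = 24] = 41

The chain cycles deterministically, so starting at state 24 it returns in exactly 41 steps. Equivalently, the stationary distribution is uniform π_j = 1/41 for every state j, so by Kac's formula E[T_24] = 1/π_24 = 41.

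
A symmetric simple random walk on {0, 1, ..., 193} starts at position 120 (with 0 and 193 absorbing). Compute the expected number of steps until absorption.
E[τ | X_0 = 120] = 8760

Let v_k = E[τ | X_0 = k]. Boundary: v_0 = v_193 = 0. Recurrence: v_k = 1 + (v_{k-1} + v_{k+1})/2 for 1 ≤ k ≤ 192. The particular solution to v_k − (v_{k-1} + v_{k+1})/2 = 1 is v_k = −k^2. Adding homogeneous solution A + B k and matching boundaries gives v_k = k (193 − k). Substituting k = 120: v_120 = 120 · 73 = 8760.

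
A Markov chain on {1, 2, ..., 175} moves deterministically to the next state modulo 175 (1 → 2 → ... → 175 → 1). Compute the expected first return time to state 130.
E[T_130 | X_0 = 130] = 175

The chain cycles deterministically, so starting at state 130 it returns in exactly 175 steps. Equivalently, the stationary distribution is uniform π_j = 1/175 for every state j, so by Kac's formula E[T_130] = 1/π_130 = 175.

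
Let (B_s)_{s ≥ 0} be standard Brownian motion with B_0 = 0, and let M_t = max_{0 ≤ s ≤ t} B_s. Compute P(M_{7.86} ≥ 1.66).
P(M_{7.86} ≥ 1.66) = 2·P(B_{7.86} ≥ 1.66) = 2(1 − Φ(1.66/√7.86)) ≈ 0.5538

By the reflection principle for Brownian motion, P(M_t ≥ a) = 2 · P(B_t ≥ a) for a ≥ 0. Since B_t ~ N(0, t), P(B_t ≥ 1.66) = 1 − Φ(1.66/√t) = 1 − Φ(1.66/√7.86) = 1 − Φ(0.5921). So
  P(M_{7.86} ≥ 1.66) = 2(1 − Φ(0.5921)) ≈ 0.5538.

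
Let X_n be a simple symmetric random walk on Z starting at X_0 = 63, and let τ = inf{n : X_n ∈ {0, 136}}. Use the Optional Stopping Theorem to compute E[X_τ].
E[X_τ] = 63

X_n is a martingale and τ is a bounded-mean stopping time (indeed τ is finite a.s. with bounded expectation since the walk is in a bounded region). By the OST, E[X_τ] = E[X_0] = 63. Equivalently: E[X_τ] = 136 · P(hit 136 first) + 0 · P(hit 0 first) = 136 · (63/136) = 63.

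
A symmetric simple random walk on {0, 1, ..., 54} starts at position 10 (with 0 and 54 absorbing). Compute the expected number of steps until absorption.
E[τ | X_0 = 10] = 440

Let v_k = E[τ | X_0 = k]. Boundary: v_0 = v_54 = 0. Recurrence: v_k = 1 + (v_{k-1} + v_{k+1})/2 for 1 ≤ k ≤ 53. The particular solution to v_k − (v_{k-1} + v_{k+1})/2 = 1 is v_k = −k^2. Adding homogeneous solution A + B k and matching boundaries gives v_k = k (54 − k). Substituting k = 10: v_10 = 10 · 44 = 440.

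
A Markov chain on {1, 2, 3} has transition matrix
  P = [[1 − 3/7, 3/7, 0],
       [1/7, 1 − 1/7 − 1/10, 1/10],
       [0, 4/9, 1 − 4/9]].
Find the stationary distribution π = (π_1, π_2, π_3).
π = (40/187, 120/187, 27/187)

This is a birth-death chain on three states, which satisfies detailed balance: π_1 · P_{12} = π_2 · P_{21} and π_2 · P_{23} = π_3 · P_{32}.
From π_1 · 3/7 = π_2 · 1/7: π_2/π_1 = (3/7)/(1/7) = 3.
From π_2 · 1/10 = π_3 · 4/9: π_3/π_2 = (1/10)/(4/9) = 9/40.
Take π_1 proportional to 1; then unnormalized π = (1, 3, 27/40). Normalize by dividing by the sum 187/40:
  π = (40/187, 120/187, 27/187).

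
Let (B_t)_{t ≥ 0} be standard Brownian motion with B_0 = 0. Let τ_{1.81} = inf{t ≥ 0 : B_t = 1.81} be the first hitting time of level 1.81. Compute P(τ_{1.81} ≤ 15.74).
P(τ_{1.81} ≤ 15.74) = 2(1 − Φ(1.81/√15.74)) = 2(1 − Φ(0.4562)) ≈ 0.6482

By the reflection principle for standard BM, P(τ_b ≤ t) = 2 · P(B_t ≥ b). Since B_t ~ N(0, t), P(B_t ≥ 1.81) = 1 − Φ(1.81/√t) = 1 − Φ(1.81/√15.74) = 1 − Φ(0.4562) ≈ 0.32412. Doubling: P(τ_{1.81} ≤ 15.74) ≈ 2 · 0.32412 = 0.64824 ≈ 0.6482.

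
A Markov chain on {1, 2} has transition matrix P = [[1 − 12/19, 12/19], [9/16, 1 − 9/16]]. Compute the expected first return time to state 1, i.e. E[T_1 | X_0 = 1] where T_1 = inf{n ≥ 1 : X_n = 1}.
E[T_1 | X_0 = 1] = 1/π_1 = 121/57

For an irreducible recurrent Markov chain with stationary distribution π, E[T_i | X_0 = i] = 1/π_i (Kac's formula). Here π_1 = (9/16)/(12/19 + 9/16) = (9/16)/(363/304) = 57/121, so E[T_1 | X_0 = 1] = 1/π_1 = (12/19 + 9/16)/(9/16) = (363/304)/(9/16) = 121/57.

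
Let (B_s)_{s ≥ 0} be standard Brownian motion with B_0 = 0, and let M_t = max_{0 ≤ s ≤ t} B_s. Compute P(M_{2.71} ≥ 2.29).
P(M_{2.71} ≥ 2.29) = 2·P(B_{2.71} ≥ 2.29) = 2(1 − Φ(2.29/√2.71)) ≈ 0.1642

By the reflection principle for Brownian motion, P(M_t ≥ a) = 2 · P(B_t ≥ a) for a ≥ 0. Since B_t ~ N(0, t), P(B_t ≥ 2.29) = 1 − Φ(2.29/√t) = 1 − Φ(2.29/√2.71) = 1 − Φ(1.3911). So
  P(M_{2.71} ≥ 2.29) = 2(1 − Φ(1.3911)) ≈ 0.1642.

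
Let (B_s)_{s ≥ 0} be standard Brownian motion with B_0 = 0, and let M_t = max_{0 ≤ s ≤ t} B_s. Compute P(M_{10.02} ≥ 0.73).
P(M_{10.02} ≥ 0.73) = 2·P(B_{10.02} ≥ 0.73) = 2(1 − Φ(0.73/√10.02)) ≈ 0.8176

By the reflection principle for Brownian motion, P(M_t ≥ a) = 2 · P(B_t ≥ a) for a ≥ 0. Since B_t ~ N(0, t), P(B_t ≥ 0.73) = 1 − Φ(0.73/√t) = 1 − Φ(0.73/√10.02) = 1 − Φ(0.2306). So
  P(M_{10.02} ≥ 0.73) = 2(1 − Φ(0.2306)) ≈ 0.8176.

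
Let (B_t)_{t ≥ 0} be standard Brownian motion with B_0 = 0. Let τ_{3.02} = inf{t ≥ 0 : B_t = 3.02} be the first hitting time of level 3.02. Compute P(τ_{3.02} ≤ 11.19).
P(τ_{3.02} ≤ 11.19) = 2(1 − Φ(3.02/√11.19)) = 2(1 − Φ(0.9028)) ≈ 0.3666

By the reflection principle for standard BM, P(τ_b ≤ t) = 2 · P(B_t ≥ b). Since B_t ~ N(0, t), P(B_t ≥ 3.02) = 1 − Φ(3.02/√t) = 1 − Φ(3.02/√11.19) = 1 − Φ(0.9028) ≈ 0.18332. Doubling: P(τ_{3.02} ≤ 11.19) ≈ 2 · 0.18332 = 0.36664 ≈ 0.3666.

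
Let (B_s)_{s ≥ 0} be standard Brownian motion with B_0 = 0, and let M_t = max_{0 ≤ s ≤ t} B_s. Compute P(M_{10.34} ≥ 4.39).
P(M_{10.34} ≥ 4.39) = 2·P(B_{10.34} ≥ 4.39) = 2(1 − Φ(4.39/√10.34)) ≈ 0.1722

By the reflection principle for Brownian motion, P(M_t ≥ a) = 2 · P(B_t ≥ a) for a ≥ 0. Since B_t ~ N(0, t), P(B_t ≥ 4.39) = 1 − Φ(4.39/√t) = 1 − Φ(4.39/√10.34) = 1 − Φ(1.3652). So
  P(M_{10.34} ≥ 4.39) = 2(1 − Φ(1.3652)) ≈ 0.1722.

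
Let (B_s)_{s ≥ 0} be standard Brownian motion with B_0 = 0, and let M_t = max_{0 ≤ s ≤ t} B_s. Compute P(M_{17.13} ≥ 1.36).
P(M_{17.13} ≥ 1.36) = 2·P(B_{17.13} ≥ 1.36) = 2(1 − Φ(1.36/√17.13)) ≈ 0.7425

By the reflection principle for Brownian motion, P(M_t ≥ a) = 2 · P(B_t ≥ a) for a ≥ 0. Since B_t ~ N(0, t), P(B_t ≥ 1.36) = 1 − Φ(1.36/√t) = 1 − Φ(1.36/√17.13) = 1 − Φ(0.3286). So
  P(M_{17.13} ≥ 1.36) = 2(1 − Φ(0.3286)) ≈ 0.7425.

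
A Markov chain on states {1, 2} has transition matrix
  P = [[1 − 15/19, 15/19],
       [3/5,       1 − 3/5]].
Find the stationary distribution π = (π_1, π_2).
π_1 = 19/44, π_2 = 25/44

Solve πP = π with π_1 + π_2 = 1. From πP = π: π_1 · (1 − 15/19) + π_2 · 3/5 = π_1 ⇒ π_2 · 3/5 = π_1 · 15/19 ⇒ π_2/π_1 = (15/19)/(3/5) = 25/19. Together with π_1 + π_2 = 1:
  π_1 = (3/5)/(15/19 + 3/5) = (3/5)/(132/95) = 19/44,
  π_2 = (15/19)/(15/19 + 3/5) = (15/19)/(132/95) = 25/44.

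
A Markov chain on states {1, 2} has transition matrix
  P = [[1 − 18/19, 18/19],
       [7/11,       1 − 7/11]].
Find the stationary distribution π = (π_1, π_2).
π_1 = 133/331, π_2 = 198/331

Solve πP = π with π_1 + π_2 = 1. From πP = π: π_1 · (1 − 18/19) + π_2 · 7/11 = π_1 ⇒ π_2 · 7/11 = π_1 · 18/19 ⇒ π_2/π_1 = (18/19)/(7/11) = 198/133. Together with π_1 + π_2 = 1:
  π_1 = (7/11)/(18/19 + 7/11) = (7/11)/(331/209) = 133/331,
  π_2 = (18/19)/(18/19 + 7/11) = (18/19)/(331/209) = 198/331.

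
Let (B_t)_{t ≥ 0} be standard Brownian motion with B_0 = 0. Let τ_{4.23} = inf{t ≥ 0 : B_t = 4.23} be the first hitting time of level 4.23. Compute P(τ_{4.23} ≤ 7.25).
P(τ_{4.23} ≤ 7.25) = 2(1 − Φ(4.23/√7.25)) = 2(1 − Φ(1.5710)) ≈ 0.1162

By the reflection principle for standard BM, P(τ_b ≤ t) = 2 · P(B_t ≥ b). Since B_t ~ N(0, t), P(B_t ≥ 4.23) = 1 − Φ(4.23/√t) = 1 − Φ(4.23/√7.25) = 1 − Φ(1.5710) ≈ 0.05809. Doubling: P(τ_{4.23} ≤ 7.25) ≈ 2 · 0.05809 = 0.11618 ≈ 0.1162.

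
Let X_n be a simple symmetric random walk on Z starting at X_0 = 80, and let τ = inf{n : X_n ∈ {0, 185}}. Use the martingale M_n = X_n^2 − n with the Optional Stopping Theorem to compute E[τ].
E[τ] = 8400

M_n = X_n^2 − n is a martingale (since E[X_{n+1}^2 | F_n] = X_n^2 + 1). By OST (τ has finite mean in a bounded region), E[M_τ] = E[M_0] = X_0^2 − 0 = 80^2 = 6400. Also E[M_τ] = E[X_τ^2] − E[τ]. The walk exits at 0 or 185, with P(hit 185 first) = 80/185, so E[X_τ^2] = 185^2 · 80/185 + 0 = 14800. Thus E[τ] = E[X_τ^2] − E[M_τ] = 14800 − 6400 = 8400 = 80(185 − 80) = 8400.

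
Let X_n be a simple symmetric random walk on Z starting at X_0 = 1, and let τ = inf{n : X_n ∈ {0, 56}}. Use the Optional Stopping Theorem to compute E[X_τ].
E[X_τ] = 1

X_n is a martingale and τ is a bounded-mean stopping time (indeed τ is finite a.s. with bounded expectation since the walk is in a bounded region). By the OST, E[X_τ] = E[X_0] = 1. Equivalently: E[X_τ] = 56 · P(hit 56 first) + 0 · P(hit 0 first) = 56 · (1/56) = 1.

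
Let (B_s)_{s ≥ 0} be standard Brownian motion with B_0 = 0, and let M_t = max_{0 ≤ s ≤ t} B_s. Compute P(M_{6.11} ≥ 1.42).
P(M_{6.11} ≥ 1.42) = 2·P(B_{6.11} ≥ 1.42) = 2(1 − Φ(1.42/√6.11)) ≈ 0.5656

By the reflection principle for Brownian motion, P(M_t ≥ a) = 2 · P(B_t ≥ a) for a ≥ 0. Since B_t ~ N(0, t), P(B_t ≥ 1.42) = 1 − Φ(1.42/√t) = 1 − Φ(1.42/√6.11) = 1 − Φ(0.5745). So
  P(M_{6.11} ≥ 1.42) = 2(1 − Φ(0.5745)) ≈ 0.5656.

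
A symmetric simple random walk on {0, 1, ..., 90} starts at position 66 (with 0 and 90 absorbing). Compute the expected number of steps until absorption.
E[τ | X_0 = 66] = 1584

Let v_k = E[τ | X_0 = k]. Boundary: v_0 = v_90 = 0. Recurrence: v_k = 1 + (v_{k-1} + v_{k+1})/2 for 1 ≤ k ≤ 89. The particular solution to v_k − (v_{k-1} + v_{k+1})/2 = 1 is v_k = −k^2. Adding homogeneous solution A + B k and matching boundaries gives v_k = k (90 − k). Substituting k = 66: v_66 = 66 · 24 = 1584.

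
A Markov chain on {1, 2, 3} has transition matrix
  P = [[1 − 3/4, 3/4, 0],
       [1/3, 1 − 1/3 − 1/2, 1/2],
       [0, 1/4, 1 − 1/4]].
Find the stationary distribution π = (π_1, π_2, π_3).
π = (4/31, 9/31, 18/31)

This is a birth-death chain on three states, which satisfies detailed balance: π_1 · P_{12} = π_2 · P_{21} and π_2 · P_{23} = π_3 · P_{32}.
From π_1 · 3/4 = π_2 · 1/3: π_2/π_1 = (3/4)/(1/3) = 9/4.
From π_2 · 1/2 = π_3 · 1/4: π_3/π_2 = (1/2)/(1/4) = 2.
Take π_1 proportional to 1; then unnormalized π = (1, 9/4, 9/2). Normalize by dividing by the sum 31/4:
  π = (4/31, 9/31, 18/31).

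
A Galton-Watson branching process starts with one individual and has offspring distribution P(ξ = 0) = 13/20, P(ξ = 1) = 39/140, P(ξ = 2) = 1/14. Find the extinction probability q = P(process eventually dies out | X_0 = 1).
q = 1

Mean offspring μ = 0·13/20 + 1·39/140 + 2·1/14 = 59/140 ≤ 1. For μ ≤ 1 with offspring not concentrated at 1, the Galton-Watson process goes extinct almost surely, so q = 1.
(Algebraic check: The pgf is f(s) = 13/20 + 39/140·s + 1/14·s². The extinction probability q is the smallest fixed point of f in [0, 1]. Setting s = f(s):
  1/14·s² + (39/140 − 1)·s + 13/20 = 0
  1/14·s² − (13/20 + 1/14)·s + 13/20 = 0
which factors as (s − 1)·(1/14·s − 13/20) = 0, giving roots s = 1 and s = (13/20)/(1/14) = 91/10. Since 91/10 ≥ 1, the smallest root in [0, 1] is s = 1.)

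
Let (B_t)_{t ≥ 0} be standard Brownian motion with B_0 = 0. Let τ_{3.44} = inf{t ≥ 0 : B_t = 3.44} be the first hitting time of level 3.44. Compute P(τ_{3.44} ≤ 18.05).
P(τ_{3.44} ≤ 18.05) = 2(1 − Φ(3.44/√18.05)) = 2(1 − Φ(0.8097)) ≈ 0.4181

By the reflection principle for standard BM, P(τ_b ≤ t) = 2 · P(B_t ≥ b). Since B_t ~ N(0, t), P(B_t ≥ 3.44) = 1 − Φ(3.44/√t) = 1 − Φ(3.44/√18.05) = 1 − Φ(0.8097) ≈ 0.20906. Doubling: P(τ_{3.44} ≤ 18.05) ≈ 2 · 0.20906 = 0.41812 ≈ 0.4181.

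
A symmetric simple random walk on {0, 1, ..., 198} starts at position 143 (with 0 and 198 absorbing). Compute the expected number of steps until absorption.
E[τ | X_0 = 143] = 7865

Let v_k = E[τ | X_0 = k]. Boundary: v_0 = v_198 = 0. Recurrence: v_k = 1 + (v_{k-1} + v_{k+1})/2 for 1 ≤ k ≤ 197. The particular solution to v_k − (v_{k-1} + v_{k+1})/2 = 1 is v_k = −k^2. Adding homogeneous solution A + B k and matching boundaries gives v_k = k (198 − k). Substituting k = 143: v_143 = 143 · 55 = 7865.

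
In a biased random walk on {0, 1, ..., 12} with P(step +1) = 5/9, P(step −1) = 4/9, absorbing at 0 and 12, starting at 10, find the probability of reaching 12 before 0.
P(hit 12 before 0) = (1 − (4/5)^10) / (1 − (4/5)^12) = 24214025/25262601

Let u_k denote P(reach 12 before 0 | start at k). Boundary: u_0 = 0, u_12 = 1. Recurrence: u_k = 5/9·u_{k+1} + 4/9·u_{k-1} for 1 ≤ k ≤ 11. Try u_k = A + B·r^k with r = q/p = (4/9)/(5/9) = 4/5. Substitution satisfies the recurrence; boundary conditions give:
  u_k = (1 − r^k) / (1 − r^N) = (1 − (4/5)^10) / (1 − (4/5)^12) = 24214025/25262601.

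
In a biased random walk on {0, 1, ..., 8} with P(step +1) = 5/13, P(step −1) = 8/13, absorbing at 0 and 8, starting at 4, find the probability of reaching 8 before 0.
P(hit 8 before 0) = (1 − (8/5)^4) / (1 − (8/5)^8) = 625/4721

Let u_k denote P(reach 8 before 0 | start at k). Boundary: u_0 = 0, u_8 = 1. Recurrence: u_k = 5/13·u_{k+1} + 8/13·u_{k-1} for 1 ≤ k ≤ 7. Try u_k = A + B·r^k with r = q/p = (8/13)/(5/13) = 8/5. Substitution satisfies the recurrence; boundary conditions give:
  u_k = (1 − r^k) / (1 − r^N) = (1 − (8/5)^4) / (1 − (8/5)^8) = 625/4721.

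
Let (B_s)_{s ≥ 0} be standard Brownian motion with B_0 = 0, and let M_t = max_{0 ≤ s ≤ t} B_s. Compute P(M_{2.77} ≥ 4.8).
P(M_{2.77} ≥ 4.8) = 2·P(B_{2.77} ≥ 4.8) = 2(1 − Φ(4.8/√2.77)) ≈ 0.0039

By the reflection principle for Brownian motion, P(M_t ≥ a) = 2 · P(B_t ≥ a) for a ≥ 0. Since B_t ~ N(0, t), P(B_t ≥ 4.8) = 1 − Φ(4.8/√t) = 1 − Φ(4.8/√2.77) = 1 − Φ(2.8840). So
  P(M_{2.77} ≥ 4.8) = 2(1 − Φ(2.8840)) ≈ 0.0039.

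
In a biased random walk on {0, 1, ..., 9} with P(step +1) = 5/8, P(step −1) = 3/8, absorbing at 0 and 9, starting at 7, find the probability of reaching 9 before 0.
P(hit 9 before 0) = (1 − (3/5)^7) / (1 − (3/5)^9) = 949225/966721

Let u_k denote P(reach 9 before 0 | start at k). Boundary: u_0 = 0, u_9 = 1. Recurrence: u_k = 5/8·u_{k+1} + 3/8·u_{k-1} for 1 ≤ k ≤ 8. Try u_k = A + B·r^k with r = q/p = (3/8)/(5/8) = 3/5. Substitution satisfies the recurrence; boundary conditions give:
  u_k = (1 − r^k) / (1 − r^N) = (1 − (3/5)^7) / (1 − (3/5)^9) = 949225/966721.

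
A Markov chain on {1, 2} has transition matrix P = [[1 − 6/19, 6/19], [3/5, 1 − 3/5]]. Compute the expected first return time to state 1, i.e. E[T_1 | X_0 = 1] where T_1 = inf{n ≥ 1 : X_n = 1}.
E[T_1 | X_0 = 1] = 1/π_1 = 29/19

For an irreducible recurrent Markov chain with stationary distribution π, E[T_i | X_0 = i] = 1/π_i (Kac's formula). Here π_1 = (3/5)/(6/19 + 3/5) = (3/5)/(87/95) = 19/29, so E[T_1 | X_0 = 1] = 1/π_1 = (6/19 + 3/5)/(3/5) = (87/95)/(3/5) = 29/19.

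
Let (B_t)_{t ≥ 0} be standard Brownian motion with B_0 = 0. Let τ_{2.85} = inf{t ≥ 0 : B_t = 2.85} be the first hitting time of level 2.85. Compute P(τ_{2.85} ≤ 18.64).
P(τ_{2.85} ≤ 18.64) = 2(1 − Φ(2.85/√18.64)) = 2(1 − Φ(0.6601)) ≈ 0.5092

By the reflection principle for standard BM, P(τ_b ≤ t) = 2 · P(B_t ≥ b). Since B_t ~ N(0, t), P(B_t ≥ 2.85) = 1 − Φ(2.85/√t) = 1 − Φ(2.85/√18.64) = 1 − Φ(0.6601) ≈ 0.25459. Doubling: P(τ_{2.85} ≤ 18.64) ≈ 2 · 0.25459 = 0.50918 ≈ 0.5092.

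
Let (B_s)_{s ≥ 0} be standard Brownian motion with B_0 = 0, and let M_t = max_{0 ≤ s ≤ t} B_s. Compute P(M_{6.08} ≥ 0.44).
P(M_{6.08} ≥ 0.44) = 2·P(B_{6.08} ≥ 0.44) = 2(1 − Φ(0.44/√6.08)) ≈ 0.8584

By the reflection principle for Brownian motion, P(M_t ≥ a) = 2 · P(B_t ≥ a) for a ≥ 0. Since B_t ~ N(0, t), P(B_t ≥ 0.44) = 1 − Φ(0.44/√t) = 1 − Φ(0.44/√6.08) = 1 − Φ(0.1784). So
  P(M_{6.08} ≥ 0.44) = 2(1 − Φ(0.1784)) ≈ 0.8584.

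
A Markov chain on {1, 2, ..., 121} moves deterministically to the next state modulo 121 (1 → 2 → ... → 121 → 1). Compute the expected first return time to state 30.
E[T_30 | X_0 = 30] = 121

The chain cycles deterministically, so starting at state 30 it returns in exactly 121 steps. Equivalently, the stationary distribution is uniform π_j = 1/121 for every state j, so by Kac's formula E[T_30] = 1/π_30 = 121.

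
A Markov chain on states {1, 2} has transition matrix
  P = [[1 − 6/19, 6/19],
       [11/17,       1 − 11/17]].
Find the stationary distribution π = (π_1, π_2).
π_1 = 209/311, π_2 = 102/311

Solve πP = π with π_1 + π_2 = 1. From πP = π: π_1 · (1 − 6/19) + π_2 · 11/17 = π_1 ⇒ π_2 · 11/17 = π_1 · 6/19 ⇒ π_2/π_1 = (6/19)/(11/17) = 102/209. Together with π_1 + π_2 = 1:
  π_1 = (11/17)/(6/19 + 11/17) = (11/17)/(311/323) = 209/311,
  π_2 = (6/19)/(6/19 + 11/17) = (6/19)/(311/323) = 102/311.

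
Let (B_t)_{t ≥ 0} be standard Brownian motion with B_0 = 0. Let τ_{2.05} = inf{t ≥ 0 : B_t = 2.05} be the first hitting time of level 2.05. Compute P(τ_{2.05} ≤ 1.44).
P(τ_{2.05} ≤ 1.44) = 2(1 − Φ(2.05/√1.44)) = 2(1 − Φ(1.7083)) ≈ 0.0876

By the reflection principle for standard BM, P(τ_b ≤ t) = 2 · P(B_t ≥ b). Since B_t ~ N(0, t), P(B_t ≥ 2.05) = 1 − Φ(2.05/√t) = 1 − Φ(2.05/√1.44) = 1 − Φ(1.7083) ≈ 0.04379. Doubling: P(τ_{2.05} ≤ 1.44) ≈ 2 · 0.04379 = 0.08758 ≈ 0.0876.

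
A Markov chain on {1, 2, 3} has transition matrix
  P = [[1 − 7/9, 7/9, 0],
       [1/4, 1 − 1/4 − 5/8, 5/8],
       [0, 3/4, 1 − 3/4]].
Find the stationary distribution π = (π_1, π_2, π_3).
π = (27/181, 84/181, 70/181)

This is a birth-death chain on three states, which satisfies detailed balance: π_1 · P_{12} = π_2 · P_{21} and π_2 · P_{23} = π_3 · P_{32}.
From π_1 · 7/9 = π_2 · 1/4: π_2/π_1 = (7/9)/(1/4) = 28/9.
From π_2 · 5/8 = π_3 · 3/4: π_3/π_2 = (5/8)/(3/4) = 5/6.
Take π_1 proportional to 1; then unnormalized π = (1, 28/9, 70/27). Normalize by dividing by the sum 181/27:
  π = (27/181, 84/181, 70/181).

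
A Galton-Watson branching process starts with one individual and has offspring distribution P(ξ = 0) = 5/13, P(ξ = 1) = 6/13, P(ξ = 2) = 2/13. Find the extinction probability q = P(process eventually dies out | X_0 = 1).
q = 1

Mean offspring μ = 0·5/13 + 1·6/13 + 2·2/13 = 10/13 ≤ 1. For μ ≤ 1 with offspring not concentrated at 1, the Galton-Watson process goes extinct almost surely, so q = 1.
(Algebraic check: The pgf is f(s) = 5/13 + 6/13·s + 2/13·s². The extinction probability q is the smallest fixed point of f in [0, 1]. Setting s = f(s):
  2/13·s² + (6/13 − 1)·s + 5/13 = 0
  2/13·s² − (5/13 + 2/13)·s + 5/13 = 0
which factors as (s − 1)·(2/13·s − 5/13) = 0, giving roots s = 1 and s = (5/13)/(2/13) = 5/2. Since 5/2 ≥ 1, the smallest root in [0, 1] is s = 1.)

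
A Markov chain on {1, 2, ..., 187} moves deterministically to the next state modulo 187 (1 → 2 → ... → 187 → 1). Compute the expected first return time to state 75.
E[T_75 | X_0 = 75] = 187

The chain cycles deterministically, so starting at state 75 it returns in exactly 187 steps. Equivalently, the stationary distribution is uniform π_j = 1/187 for every state j, so by Kac's formula E[T_75] = 1/π_75 = 187.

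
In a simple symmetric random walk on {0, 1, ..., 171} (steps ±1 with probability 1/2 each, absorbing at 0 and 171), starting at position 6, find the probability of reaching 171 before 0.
P(hit 171 before 0) = 6/171 = 2/57

Let u_k = P(hit 171 before 0 | start at k). Then u_0 = 0, u_171 = 1, and u_k = u_{k-1}/2 + u_{k+1}/2 for 1 ≤ k ≤ 170. This harmonic recurrence is solved by u_k = k/171, giving u_6 = 6/171 = 2/57.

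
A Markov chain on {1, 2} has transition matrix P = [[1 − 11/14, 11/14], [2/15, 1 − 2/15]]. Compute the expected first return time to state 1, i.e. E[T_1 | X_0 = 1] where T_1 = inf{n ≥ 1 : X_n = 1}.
E[T_1 | X_0 = 1] = 1/π_1 = 193/28

For an irreducible recurrent Markov chain with stationary distribution π, E[T_i | X_0 = i] = 1/π_i (Kac's formula). Here π_1 = (2/15)/(11/14 + 2/15) = (2/15)/(193/210) = 28/193, so E[T_1 | X_0 = 1] = 1/π_1 = (11/14 + 2/15)/(2/15) = (193/210)/(2/15) = 193/28.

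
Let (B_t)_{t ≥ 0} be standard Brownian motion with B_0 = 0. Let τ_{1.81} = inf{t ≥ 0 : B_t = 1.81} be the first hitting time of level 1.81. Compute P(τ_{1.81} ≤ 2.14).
P(τ_{1.81} ≤ 2.14) = 2(1 − Φ(1.81/√2.14)) = 2(1 − Φ(1.2373)) ≈ 0.2160

By the reflection principle for standard BM, P(τ_b ≤ t) = 2 · P(B_t ≥ b). Since B_t ~ N(0, t), P(B_t ≥ 1.81) = 1 − Φ(1.81/√t) = 1 − Φ(1.81/√2.14) = 1 − Φ(1.2373) ≈ 0.10799. Doubling: P(τ_{1.81} ≤ 2.14) ≈ 2 · 0.10799 = 0.21598 ≈ 0.2160.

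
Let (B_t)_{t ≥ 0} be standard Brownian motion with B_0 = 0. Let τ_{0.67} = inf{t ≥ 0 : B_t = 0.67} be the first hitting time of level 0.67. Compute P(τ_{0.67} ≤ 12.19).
P(τ_{0.67} ≤ 12.19) = 2(1 − Φ(0.67/√12.19)) = 2(1 − Φ(0.1919)) ≈ 0.8478

By the reflection principle for standard BM, P(τ_b ≤ t) = 2 · P(B_t ≥ b). Since B_t ~ N(0, t), P(B_t ≥ 0.67) = 1 − Φ(0.67/√t) = 1 − Φ(0.67/√12.19) = 1 − Φ(0.1919) ≈ 0.42391. Doubling: P(τ_{0.67} ≤ 12.19) ≈ 2 · 0.42391 = 0.84782 ≈ 0.8478.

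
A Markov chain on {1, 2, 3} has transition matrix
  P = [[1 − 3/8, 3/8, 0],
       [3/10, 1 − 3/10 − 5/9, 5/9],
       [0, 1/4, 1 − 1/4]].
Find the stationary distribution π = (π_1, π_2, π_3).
π = (36/181, 45/181, 100/181)

This is a birth-death chain on three states, which satisfies detailed balance: π_1 · P_{12} = π_2 · P_{21} and π_2 · P_{23} = π_3 · P_{32}.
From π_1 · 3/8 = π_2 · 3/10: π_2/π_1 = (3/8)/(3/10) = 5/4.
From π_2 · 5/9 = π_3 · 1/4: π_3/π_2 = (5/9)/(1/4) = 20/9.
Take π_1 proportional to 1; then unnormalized π = (1, 5/4, 25/9). Normalize by dividing by the sum 181/36:
  π = (36/181, 45/181, 100/181).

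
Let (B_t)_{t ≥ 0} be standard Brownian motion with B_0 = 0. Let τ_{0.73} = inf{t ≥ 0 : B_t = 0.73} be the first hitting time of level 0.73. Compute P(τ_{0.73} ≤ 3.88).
P(τ_{0.73} ≤ 3.88) = 2(1 − Φ(0.73/√3.88)) = 2(1 − Φ(0.3706)) ≈ 0.7109

By the reflection principle for standard BM, P(τ_b ≤ t) = 2 · P(B_t ≥ b). Since B_t ~ N(0, t), P(B_t ≥ 0.73) = 1 − Φ(0.73/√t) = 1 − Φ(0.73/√3.88) = 1 − Φ(0.3706) ≈ 0.35547. Doubling: P(τ_{0.73} ≤ 3.88) ≈ 2 · 0.35547 = 0.71094 ≈ 0.7109.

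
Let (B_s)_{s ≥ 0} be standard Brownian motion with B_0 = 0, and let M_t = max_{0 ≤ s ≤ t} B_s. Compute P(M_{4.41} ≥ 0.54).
P(M_{4.41} ≥ 0.54) = 2·P(B_{4.41} ≥ 0.54) = 2(1 − Φ(0.54/√4.41)) ≈ 0.7971

By the reflection principle for Brownian motion, P(M_t ≥ a) = 2 · P(B_t ≥ a) for a ≥ 0. Since B_t ~ N(0, t), P(B_t ≥ 0.54) = 1 − Φ(0.54/√t) = 1 − Φ(0.54/√4.41) = 1 − Φ(0.2571). So
  P(M_{4.41} ≥ 0.54) = 2(1 − Φ(0.2571)) ≈ 0.7971.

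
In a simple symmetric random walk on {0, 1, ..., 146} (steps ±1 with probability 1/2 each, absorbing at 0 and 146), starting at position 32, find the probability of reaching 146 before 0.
P(hit 146 before 0) = 32/146 = 16/73

Let u_k = P(hit 146 before 0 | start at k). Then u_0 = 0, u_146 = 1, and u_k = u_{k-1}/2 + u_{k+1}/2 for 1 ≤ k ≤ 145. This harmonic recurrence is solved by u_k = k/146, giving u_32 = 32/146 = 16/73.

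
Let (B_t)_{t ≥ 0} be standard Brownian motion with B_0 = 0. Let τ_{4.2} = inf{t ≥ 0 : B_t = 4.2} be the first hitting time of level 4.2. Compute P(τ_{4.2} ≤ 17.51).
P(τ_{4.2} ≤ 17.51) = 2(1 − Φ(4.2/√17.51)) = 2(1 − Φ(1.0037)) ≈ 0.3155

By the reflection principle for standard BM, P(τ_b ≤ t) = 2 · P(B_t ≥ b). Since B_t ~ N(0, t), P(B_t ≥ 4.2) = 1 − Φ(4.2/√t) = 1 − Φ(4.2/√17.51) = 1 − Φ(1.0037) ≈ 0.15776. Doubling: P(τ_{4.2} ≤ 17.51) ≈ 2 · 0.15776 = 0.31552 ≈ 0.3155.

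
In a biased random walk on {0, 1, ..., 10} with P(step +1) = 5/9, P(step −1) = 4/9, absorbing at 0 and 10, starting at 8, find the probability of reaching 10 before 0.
P(hit 10 before 0) = (1 − (4/5)^8) / (1 − (4/5)^10) = 903025/968561

Let u_k denote P(reach 10 before 0 | start at k). Boundary: u_0 = 0, u_10 = 1. Recurrence: u_k = 5/9·u_{k+1} + 4/9·u_{k-1} for 1 ≤ k ≤ 9. Try u_k = A + B·r^k with r = q/p = (4/9)/(5/9) = 4/5. Substitution satisfies the recurrence; boundary conditions give:
  u_k = (1 − r^k) / (1 − r^N) = (1 − (4/5)^8) / (1 − (4/5)^10) = 903025/968561.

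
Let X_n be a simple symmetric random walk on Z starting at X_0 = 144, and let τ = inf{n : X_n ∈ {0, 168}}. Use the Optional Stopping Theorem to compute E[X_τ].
E[X_τ] = 144

X_n is a martingale and τ is a bounded-mean stopping time (indeed τ is finite a.s. with bounded expectation since the walk is in a bounded region). By the OST, E[X_τ] = E[X_0] = 144. Equivalently: E[X_τ] = 168 · P(hit 168 first) + 0 · P(hit 0 first) = 168 · (144/168) = 144.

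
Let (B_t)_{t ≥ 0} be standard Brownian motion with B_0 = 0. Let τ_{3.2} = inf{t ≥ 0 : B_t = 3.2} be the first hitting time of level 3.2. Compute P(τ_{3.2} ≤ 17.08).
P(τ_{3.2} ≤ 17.08) = 2(1 − Φ(3.2/√17.08)) = 2(1 − Φ(0.7743)) ≈ 0.4388

By the reflection principle for standard BM, P(τ_b ≤ t) = 2 · P(B_t ≥ b). Since B_t ~ N(0, t), P(B_t ≥ 3.2) = 1 − Φ(3.2/√t) = 1 − Φ(3.2/√17.08) = 1 − Φ(0.7743) ≈ 0.21938. Doubling: P(τ_{3.2} ≤ 17.08) ≈ 2 · 0.21938 = 0.43876 ≈ 0.4388.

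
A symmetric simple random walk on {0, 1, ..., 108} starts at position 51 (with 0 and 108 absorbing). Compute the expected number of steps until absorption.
E[τ | X_0 = 51] = 2907

Let v_k = E[τ | X_0 = k]. Boundary: v_0 = v_108 = 0. Recurrence: v_k = 1 + (v_{k-1} + v_{k+1})/2 for 1 ≤ k ≤ 107. The particular solution to v_k − (v_{k-1} + v_{k+1})/2 = 1 is v_k = −k^2. Adding homogeneous solution A + B k and matching boundaries gives v_k = k (108 − k). Substituting k = 51: v_51 = 51 · 57 = 2907.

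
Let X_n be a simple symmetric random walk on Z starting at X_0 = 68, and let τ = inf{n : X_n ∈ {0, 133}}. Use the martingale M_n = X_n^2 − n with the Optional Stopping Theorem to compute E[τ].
E[τ] = 4420

M_n = X_n^2 − n is a martingale (since E[X_{n+1}^2 | F_n] = X_n^2 + 1). By OST (τ has finite mean in a bounded region), E[M_τ] = E[M_0] = X_0^2 − 0 = 68^2 = 4624. Also E[M_τ] = E[X_τ^2] − E[τ]. The walk exits at 0 or 133, with P(hit 133 first) = 68/133, so E[X_τ^2] = 133^2 · 68/133 + 0 = 9044. Thus E[τ] = E[X_τ^2] − E[M_τ] = 9044 − 4624 = 4420 = 68(133 − 68) = 4420.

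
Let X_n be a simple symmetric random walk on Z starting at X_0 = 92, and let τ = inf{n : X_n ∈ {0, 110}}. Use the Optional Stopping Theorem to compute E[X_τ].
E[X_τ] = 92

X_n is a martingale and τ is a bounded-mean stopping time (indeed τ is finite a.s. with bounded expectation since the walk is in a bounded region). By the OST, E[X_τ] = E[X_0] = 92. Equivalently: E[X_τ] = 110 · P(hit 110 first) + 0 · P(hit 0 first) = 110 · (92/110) = 92.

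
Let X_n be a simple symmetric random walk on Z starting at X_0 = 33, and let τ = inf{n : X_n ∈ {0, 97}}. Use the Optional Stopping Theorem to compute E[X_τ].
E[X_τ] = 33

X_n is a martingale and τ is a bounded-mean stopping time (indeed τ is finite a.s. with bounded expectation since the walk is in a bounded region). By the OST, E[X_τ] = E[X_0] = 33. Equivalently: E[X_τ] = 97 · P(hit 97 first) + 0 · P(hit 0 first) = 97 · (33/97) = 33.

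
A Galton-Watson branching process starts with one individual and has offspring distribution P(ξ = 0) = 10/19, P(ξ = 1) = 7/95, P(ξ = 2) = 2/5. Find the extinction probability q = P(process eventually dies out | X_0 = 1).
q = 1

Mean offspring μ = 0·10/19 + 1·7/95 + 2·2/5 = 83/95 ≤ 1. For μ ≤ 1 with offspring not concentrated at 1, the Galton-Watson process goes extinct almost surely, so q = 1.
(Algebraic check: The pgf is f(s) = 10/19 + 7/95·s + 2/5·s². The extinction probability q is the smallest fixed point of f in [0, 1]. Setting s = f(s):
  2/5·s² + (7/95 − 1)·s + 10/19 = 0
  2/5·s² − (10/19 + 2/5)·s + 10/19 = 0
which factors as (s − 1)·(2/5·s − 10/19) = 0, giving roots s = 1 and s = (10/19)/(2/5) = 25/19. Since 25/19 ≥ 1, the smallest root in [0, 1] is s = 1.)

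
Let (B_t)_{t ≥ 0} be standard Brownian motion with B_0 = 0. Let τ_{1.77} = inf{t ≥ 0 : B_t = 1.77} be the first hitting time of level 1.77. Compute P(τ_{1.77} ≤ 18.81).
P(τ_{1.77} ≤ 18.81) = 2(1 − Φ(1.77/√18.81)) = 2(1 − Φ(0.4081)) ≈ 0.6832

By the reflection principle for standard BM, P(τ_b ≤ t) = 2 · P(B_t ≥ b). Since B_t ~ N(0, t), P(B_t ≥ 1.77) = 1 − Φ(1.77/√t) = 1 − Φ(1.77/√18.81) = 1 − Φ(0.4081) ≈ 0.34160. Doubling: P(τ_{1.77} ≤ 18.81) ≈ 2 · 0.34160 = 0.68320 ≈ 0.6832.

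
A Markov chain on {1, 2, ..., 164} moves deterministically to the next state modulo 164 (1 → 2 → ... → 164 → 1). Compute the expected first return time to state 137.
E[T_137 | X_0 = 137] = 164

The chain cycles deterministically, so starting at state 137 it returns in exactly 164 steps. Equivalently, the stationary distribution is uniform π_j = 1/164 for every state j, so by Kac's formula E[T_137] = 1/π_137 = 164.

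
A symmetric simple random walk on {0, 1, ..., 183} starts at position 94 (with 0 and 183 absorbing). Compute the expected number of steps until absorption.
E[τ | X_0 = 94] = 8366

Let v_k = E[τ | X_0 = k]. Boundary: v_0 = v_183 = 0. Recurrence: v_k = 1 + (v_{k-1} + v_{k+1})/2 for 1 ≤ k ≤ 182. The particular solution to v_k − (v_{k-1} + v_{k+1})/2 = 1 is v_k = −k^2. Adding homogeneous solution A + B k and matching boundaries gives v_k = k (183 − k). Substituting k = 94: v_94 = 94 · 89 = 8366.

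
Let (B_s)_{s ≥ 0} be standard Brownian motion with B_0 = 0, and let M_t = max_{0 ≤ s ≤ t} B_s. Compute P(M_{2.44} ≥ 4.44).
P(M_{2.44} ≥ 4.44) = 2·P(B_{2.44} ≥ 4.44) = 2(1 − Φ(4.44/√2.44)) ≈ 0.0045

By the reflection principle for Brownian motion, P(M_t ≥ a) = 2 · P(B_t ≥ a) for a ≥ 0. Since B_t ~ N(0, t), P(B_t ≥ 4.44) = 1 − Φ(4.44/√t) = 1 − Φ(4.44/√2.44) = 1 − Φ(2.8424). So
  P(M_{2.44} ≥ 4.44) = 2(1 − Φ(2.8424)) ≈ 0.0045.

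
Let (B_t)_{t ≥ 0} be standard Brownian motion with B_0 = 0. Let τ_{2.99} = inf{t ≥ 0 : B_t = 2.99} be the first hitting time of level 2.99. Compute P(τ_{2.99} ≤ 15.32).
P(τ_{2.99} ≤ 15.32) = 2(1 − Φ(2.99/√15.32)) = 2(1 − Φ(0.7639)) ≈ 0.4449

By the reflection principle for standard BM, P(τ_b ≤ t) = 2 · P(B_t ≥ b). Since B_t ~ N(0, t), P(B_t ≥ 2.99) = 1 − Φ(2.99/√t) = 1 − Φ(2.99/√15.32) = 1 − Φ(0.7639) ≈ 0.22246. Doubling: P(τ_{2.99} ≤ 15.32) ≈ 2 · 0.22246 = 0.44492 ≈ 0.4449.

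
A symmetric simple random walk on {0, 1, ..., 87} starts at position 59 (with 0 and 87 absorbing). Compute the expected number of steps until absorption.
E[τ | X_0 = 59] = 1652

Let v_k = E[τ | X_0 = k]. Boundary: v_0 = v_87 = 0. Recurrence: v_k = 1 + (v_{k-1} + v_{k+1})/2 for 1 ≤ k ≤ 86. The particular solution to v_k − (v_{k-1} + v_{k+1})/2 = 1 is v_k = −k^2. Adding homogeneous solution A + B k and matching boundaries gives v_k = k (87 − k). Substituting k = 59: v_59 = 59 · 28 = 1652.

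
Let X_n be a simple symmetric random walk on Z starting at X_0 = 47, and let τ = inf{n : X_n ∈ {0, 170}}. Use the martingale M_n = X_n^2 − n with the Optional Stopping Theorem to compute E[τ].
E[τ] = 5781

M_n = X_n^2 − n is a martingale (since E[X_{n+1}^2 | F_n] = X_n^2 + 1). By OST (τ has finite mean in a bounded region), E[M_τ] = E[M_0] = X_0^2 − 0 = 47^2 = 2209. Also E[M_τ] = E[X_τ^2] − E[τ]. The walk exits at 0 or 170, with P(hit 170 first) = 47/170, so E[X_τ^2] = 170^2 · 47/170 + 0 = 7990. Thus E[τ] = E[X_τ^2] − E[M_τ] = 7990 − 2209 = 5781 = 47(170 − 47) = 5781.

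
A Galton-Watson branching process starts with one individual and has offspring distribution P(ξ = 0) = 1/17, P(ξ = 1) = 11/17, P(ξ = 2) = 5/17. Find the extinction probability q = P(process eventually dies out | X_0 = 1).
q = 1/5

The pgf is f(s) = 1/17 + 11/17·s + 5/17·s². The extinction probability q is the smallest fixed point of f in [0, 1]. Setting s = f(s):
  5/17·s² + (11/17 − 1)·s + 1/17 = 0
  5/17·s² − (1/17 + 5/17)·s + 1/17 = 0
which factors as (s − 1)·(5/17·s − 1/17) = 0, giving roots s = 1 and s = (1/17)/(5/17) = 1/5.
Mean offspring μ = 11/17 + 2·5/17 = 21/17 > 1 (supercritical), so q < 1. The extinction probability is the smaller root: q = (1/17)/(5/17) = 1/5.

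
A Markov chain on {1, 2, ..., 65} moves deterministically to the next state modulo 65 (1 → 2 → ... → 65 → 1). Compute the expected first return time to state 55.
E[T_55 | X_0 = 55] = 65

The chain cycles deterministically, so starting at state 55 it returns in exactly 65 steps. Equivalently, the stationary distribution is uniform π_j = 1/65 for every state j, so by Kac's formula E[T_55] = 1/π_55 = 65.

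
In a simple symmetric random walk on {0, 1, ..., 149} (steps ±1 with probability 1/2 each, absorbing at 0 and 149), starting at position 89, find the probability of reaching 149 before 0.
P(hit 149 before 0) = 89/149

Let u_k = P(hit 149 before 0 | start at k). Then u_0 = 0, u_149 = 1, and u_k = u_{k-1}/2 + u_{k+1}/2 for 1 ≤ k ≤ 148. This harmonic recurrence is solved by u_k = k/149, giving u_89 = 89/149.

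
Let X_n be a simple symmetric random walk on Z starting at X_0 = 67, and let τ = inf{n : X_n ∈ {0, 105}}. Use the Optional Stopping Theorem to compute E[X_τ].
E[X_τ] = 67

X_n is a martingale and τ is a bounded-mean stopping time (indeed τ is finite a.s. with bounded expectation since the walk is in a bounded region). By the OST, E[X_τ] = E[X_0] = 67. Equivalently: E[X_τ] = 105 · P(hit 105 first) + 0 · P(hit 0 first) = 105 · (67/105) = 67.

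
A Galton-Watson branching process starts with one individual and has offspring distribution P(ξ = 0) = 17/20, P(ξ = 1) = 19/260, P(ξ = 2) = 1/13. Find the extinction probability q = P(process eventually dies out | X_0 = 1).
q = 1

Mean offspring μ = 0·17/20 + 1·19/260 + 2·1/13 = 59/260 ≤ 1. For μ ≤ 1 with offspring not concentrated at 1, the Galton-Watson process goes extinct almost surely, so q = 1.
(Algebraic check: The pgf is f(s) = 17/20 + 19/260·s + 1/13·s². The extinction probability q is the smallest fixed point of f in [0, 1]. Setting s = f(s):
  1/13·s² + (19/260 − 1)·s + 17/20 = 0
  1/13·s² − (17/20 + 1/13)·s + 17/20 = 0
which factors as (s − 1)·(1/13·s − 17/20) = 0, giving roots s = 1 and s = (17/20)/(1/13) = 221/20. Since 221/20 ≥ 1, the smallest root in [0, 1] is s = 1.)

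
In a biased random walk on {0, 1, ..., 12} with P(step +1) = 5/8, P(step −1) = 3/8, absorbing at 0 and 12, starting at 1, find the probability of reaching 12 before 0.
P(hit 12 before 0) = (1 − (3/5)^1) / (1 − (3/5)^12) = 48828125/121804592

Let u_k denote P(reach 12 before 0 | start at k). Boundary: u_0 = 0, u_12 = 1. Recurrence: u_k = 5/8·u_{k+1} + 3/8·u_{k-1} for 1 ≤ k ≤ 11. Try u_k = A + B·r^k with r = q/p = (3/8)/(5/8) = 3/5. Substitution satisfies the recurrence; boundary conditions give:
  u_k = (1 − r^k) / (1 − r^N) = (1 − (3/5)^1) / (1 − (3/5)^12) = 48828125/121804592.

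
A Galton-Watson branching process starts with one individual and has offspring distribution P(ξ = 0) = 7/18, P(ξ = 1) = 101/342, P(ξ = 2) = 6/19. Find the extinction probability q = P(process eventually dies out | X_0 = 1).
q = 1

Mean offspring μ = 0·7/18 + 1·101/342 + 2·6/19 = 317/342 ≤ 1. For μ ≤ 1 with offspring not concentrated at 1, the Galton-Watson process goes extinct almost surely, so q = 1.
(Algebraic check: The pgf is f(s) = 7/18 + 101/342·s + 6/19·s². The extinction probability q is the smallest fixed point of f in [0, 1]. Setting s = f(s):
  6/19·s² + (101/342 − 1)·s + 7/18 = 0
  6/19·s² − (7/18 + 6/19)·s + 7/18 = 0
which factors as (s − 1)·(6/19·s − 7/18) = 0, giving roots s = 1 and s = (7/18)/(6/19) = 133/108. Since 133/108 ≥ 1, the smallest root in [0, 1] is s = 1.)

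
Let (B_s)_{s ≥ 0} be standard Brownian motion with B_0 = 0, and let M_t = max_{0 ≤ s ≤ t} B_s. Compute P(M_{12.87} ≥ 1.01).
P(M_{12.87} ≥ 1.01) = 2·P(B_{12.87} ≥ 1.01) = 2(1 − Φ(1.01/√12.87)) ≈ 0.7783

By the reflection principle for Brownian motion, P(M_t ≥ a) = 2 · P(B_t ≥ a) for a ≥ 0. Since B_t ~ N(0, t), P(B_t ≥ 1.01) = 1 − Φ(1.01/√t) = 1 − Φ(1.01/√12.87) = 1 − Φ(0.2815). So
  P(M_{12.87} ≥ 1.01) = 2(1 − Φ(0.2815)) ≈ 0.7783.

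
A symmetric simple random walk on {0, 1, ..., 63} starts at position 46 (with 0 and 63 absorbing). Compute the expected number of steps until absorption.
E[τ | X_0 = 46] = 782

Let v_k = E[τ | X_0 = k]. Boundary: v_0 = v_63 = 0. Recurrence: v_k = 1 + (v_{k-1} + v_{k+1})/2 for 1 ≤ k ≤ 62. The particular solution to v_k − (v_{k-1} + v_{k+1})/2 = 1 is v_k = −k^2. Adding homogeneous solution A + B k and matching boundaries gives v_k = k (63 − k). Substituting k = 46: v_46 = 46 · 17 = 782.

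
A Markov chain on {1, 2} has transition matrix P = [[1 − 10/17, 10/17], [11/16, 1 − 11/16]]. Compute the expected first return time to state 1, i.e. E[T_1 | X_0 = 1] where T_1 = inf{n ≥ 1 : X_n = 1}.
E[T_1 | X_0 = 1] = 1/π_1 = 347/187

For an irreducible recurrent Markov chain with stationary distribution π, E[T_i | X_0 = i] = 1/π_i (Kac's formula). Here π_1 = (11/16)/(10/17 + 11/16) = (11/16)/(347/272) = 187/347, so E[T_1 | X_0 = 1] = 1/π_1 = (10/17 + 11/16)/(11/16) = (347/272)/(11/16) = 347/187.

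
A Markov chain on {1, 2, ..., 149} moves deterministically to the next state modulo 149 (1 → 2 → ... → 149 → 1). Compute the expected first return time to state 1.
E[T_1 | X_0 = 1] = 149

The chain cycles deterministically, so starting at state 1 it returns in exactly 149 steps. Equivalently, the stationary distribution is uniform π_j = 1/149 for every state j, so by Kac's formula E[T_1] = 1/π_1 = 149.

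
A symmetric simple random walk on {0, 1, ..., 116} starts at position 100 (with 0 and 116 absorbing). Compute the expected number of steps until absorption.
E[τ | X_0 = 100] = 1600

Let v_k = E[τ | X_0 = k]. Boundary: v_0 = v_116 = 0. Recurrence: v_k = 1 + (v_{k-1} + v_{k+1})/2 for 1 ≤ k ≤ 115. The particular solution to v_k − (v_{k-1} + v_{k+1})/2 = 1 is v_k = −k^2. Adding homogeneous solution A + B k and matching boundaries gives v_k = k (116 − k). Substituting k = 100: v_100 = 100 · 16 = 1600.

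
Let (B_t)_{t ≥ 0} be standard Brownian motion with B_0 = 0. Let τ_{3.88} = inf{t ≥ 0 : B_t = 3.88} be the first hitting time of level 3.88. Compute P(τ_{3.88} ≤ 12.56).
P(τ_{3.88} ≤ 12.56) = 2(1 − Φ(3.88/√12.56)) = 2(1 − Φ(1.0948)) ≈ 0.2736

By the reflection principle for standard BM, P(τ_b ≤ t) = 2 · P(B_t ≥ b). Since B_t ~ N(0, t), P(B_t ≥ 3.88) = 1 − Φ(3.88/√t) = 1 − Φ(3.88/√12.56) = 1 − Φ(1.0948) ≈ 0.13680. Doubling: P(τ_{3.88} ≤ 12.56) ≈ 2 · 0.13680 = 0.27360 ≈ 0.2736.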